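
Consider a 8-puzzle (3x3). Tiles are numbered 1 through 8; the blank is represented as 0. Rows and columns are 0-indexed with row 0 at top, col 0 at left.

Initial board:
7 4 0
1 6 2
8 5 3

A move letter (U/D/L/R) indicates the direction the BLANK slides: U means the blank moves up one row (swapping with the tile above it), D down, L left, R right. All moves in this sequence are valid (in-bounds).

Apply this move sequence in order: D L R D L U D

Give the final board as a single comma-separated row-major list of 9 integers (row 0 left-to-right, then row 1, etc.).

After move 1 (D):
7 4 2
1 6 0
8 5 3

After move 2 (L):
7 4 2
1 0 6
8 5 3

After move 3 (R):
7 4 2
1 6 0
8 5 3

After move 4 (D):
7 4 2
1 6 3
8 5 0

After move 5 (L):
7 4 2
1 6 3
8 0 5

After move 6 (U):
7 4 2
1 0 3
8 6 5

After move 7 (D):
7 4 2
1 6 3
8 0 5

Answer: 7, 4, 2, 1, 6, 3, 8, 0, 5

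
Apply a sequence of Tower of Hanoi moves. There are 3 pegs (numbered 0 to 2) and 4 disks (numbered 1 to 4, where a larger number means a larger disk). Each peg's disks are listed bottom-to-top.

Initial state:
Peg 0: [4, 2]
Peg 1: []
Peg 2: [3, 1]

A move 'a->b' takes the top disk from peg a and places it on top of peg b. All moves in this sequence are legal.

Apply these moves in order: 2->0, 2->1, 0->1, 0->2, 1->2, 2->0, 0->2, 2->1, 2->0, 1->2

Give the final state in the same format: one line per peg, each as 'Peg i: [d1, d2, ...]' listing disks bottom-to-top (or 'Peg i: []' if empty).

After move 1 (2->0):
Peg 0: [4, 2, 1]
Peg 1: []
Peg 2: [3]

After move 2 (2->1):
Peg 0: [4, 2, 1]
Peg 1: [3]
Peg 2: []

After move 3 (0->1):
Peg 0: [4, 2]
Peg 1: [3, 1]
Peg 2: []

After move 4 (0->2):
Peg 0: [4]
Peg 1: [3, 1]
Peg 2: [2]

After move 5 (1->2):
Peg 0: [4]
Peg 1: [3]
Peg 2: [2, 1]

After move 6 (2->0):
Peg 0: [4, 1]
Peg 1: [3]
Peg 2: [2]

After move 7 (0->2):
Peg 0: [4]
Peg 1: [3]
Peg 2: [2, 1]

After move 8 (2->1):
Peg 0: [4]
Peg 1: [3, 1]
Peg 2: [2]

After move 9 (2->0):
Peg 0: [4, 2]
Peg 1: [3, 1]
Peg 2: []

After move 10 (1->2):
Peg 0: [4, 2]
Peg 1: [3]
Peg 2: [1]

Answer: Peg 0: [4, 2]
Peg 1: [3]
Peg 2: [1]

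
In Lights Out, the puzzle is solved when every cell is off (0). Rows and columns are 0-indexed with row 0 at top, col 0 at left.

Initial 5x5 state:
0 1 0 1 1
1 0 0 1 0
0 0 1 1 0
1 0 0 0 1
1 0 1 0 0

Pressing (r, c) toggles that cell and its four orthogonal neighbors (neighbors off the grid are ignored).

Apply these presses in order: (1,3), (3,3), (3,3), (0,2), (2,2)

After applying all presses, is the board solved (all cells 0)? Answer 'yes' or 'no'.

After press 1 at (1,3):
0 1 0 0 1
1 0 1 0 1
0 0 1 0 0
1 0 0 0 1
1 0 1 0 0

After press 2 at (3,3):
0 1 0 0 1
1 0 1 0 1
0 0 1 1 0
1 0 1 1 0
1 0 1 1 0

After press 3 at (3,3):
0 1 0 0 1
1 0 1 0 1
0 0 1 0 0
1 0 0 0 1
1 0 1 0 0

After press 4 at (0,2):
0 0 1 1 1
1 0 0 0 1
0 0 1 0 0
1 0 0 0 1
1 0 1 0 0

After press 5 at (2,2):
0 0 1 1 1
1 0 1 0 1
0 1 0 1 0
1 0 1 0 1
1 0 1 0 0

Lights still on: 13

Answer: no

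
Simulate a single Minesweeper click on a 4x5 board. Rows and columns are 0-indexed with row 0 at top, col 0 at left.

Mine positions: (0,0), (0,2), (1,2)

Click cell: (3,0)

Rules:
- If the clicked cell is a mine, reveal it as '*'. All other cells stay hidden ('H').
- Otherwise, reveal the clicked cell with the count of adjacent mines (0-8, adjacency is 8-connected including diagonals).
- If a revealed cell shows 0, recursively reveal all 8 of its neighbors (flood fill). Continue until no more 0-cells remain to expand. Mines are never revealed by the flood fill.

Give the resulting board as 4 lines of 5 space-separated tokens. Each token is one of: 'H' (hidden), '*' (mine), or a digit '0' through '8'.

H H H 2 0
1 3 H 2 0
0 1 1 1 0
0 0 0 0 0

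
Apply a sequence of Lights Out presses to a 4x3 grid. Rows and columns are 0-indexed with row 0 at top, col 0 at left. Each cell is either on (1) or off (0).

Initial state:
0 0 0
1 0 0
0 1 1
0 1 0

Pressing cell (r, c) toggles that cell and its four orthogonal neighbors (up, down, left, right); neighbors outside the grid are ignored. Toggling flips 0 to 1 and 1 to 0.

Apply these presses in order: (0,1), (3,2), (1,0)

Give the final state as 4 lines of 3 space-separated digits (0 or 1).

Answer: 0 1 1
0 0 0
1 1 0
0 0 1

Derivation:
After press 1 at (0,1):
1 1 1
1 1 0
0 1 1
0 1 0

After press 2 at (3,2):
1 1 1
1 1 0
0 1 0
0 0 1

After press 3 at (1,0):
0 1 1
0 0 0
1 1 0
0 0 1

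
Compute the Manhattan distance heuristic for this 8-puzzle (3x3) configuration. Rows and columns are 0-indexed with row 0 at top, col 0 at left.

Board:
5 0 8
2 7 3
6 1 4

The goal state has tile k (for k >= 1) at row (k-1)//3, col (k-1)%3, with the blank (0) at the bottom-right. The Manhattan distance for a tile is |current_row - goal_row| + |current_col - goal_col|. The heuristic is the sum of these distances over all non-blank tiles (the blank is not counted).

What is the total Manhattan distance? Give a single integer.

Answer: 19

Derivation:
Tile 5: (0,0)->(1,1) = 2
Tile 8: (0,2)->(2,1) = 3
Tile 2: (1,0)->(0,1) = 2
Tile 7: (1,1)->(2,0) = 2
Tile 3: (1,2)->(0,2) = 1
Tile 6: (2,0)->(1,2) = 3
Tile 1: (2,1)->(0,0) = 3
Tile 4: (2,2)->(1,0) = 3
Sum: 2 + 3 + 2 + 2 + 1 + 3 + 3 + 3 = 19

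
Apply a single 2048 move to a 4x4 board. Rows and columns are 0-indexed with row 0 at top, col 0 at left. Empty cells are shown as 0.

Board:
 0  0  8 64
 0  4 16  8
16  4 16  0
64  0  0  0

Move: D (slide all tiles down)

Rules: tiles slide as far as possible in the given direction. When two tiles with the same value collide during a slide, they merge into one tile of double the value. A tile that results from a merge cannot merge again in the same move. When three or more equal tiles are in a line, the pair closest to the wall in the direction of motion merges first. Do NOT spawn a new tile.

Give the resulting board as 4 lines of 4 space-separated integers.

Slide down:
col 0: [0, 0, 16, 64] -> [0, 0, 16, 64]
col 1: [0, 4, 4, 0] -> [0, 0, 0, 8]
col 2: [8, 16, 16, 0] -> [0, 0, 8, 32]
col 3: [64, 8, 0, 0] -> [0, 0, 64, 8]

Answer:  0  0  0  0
 0  0  0  0
16  0  8 64
64  8 32  8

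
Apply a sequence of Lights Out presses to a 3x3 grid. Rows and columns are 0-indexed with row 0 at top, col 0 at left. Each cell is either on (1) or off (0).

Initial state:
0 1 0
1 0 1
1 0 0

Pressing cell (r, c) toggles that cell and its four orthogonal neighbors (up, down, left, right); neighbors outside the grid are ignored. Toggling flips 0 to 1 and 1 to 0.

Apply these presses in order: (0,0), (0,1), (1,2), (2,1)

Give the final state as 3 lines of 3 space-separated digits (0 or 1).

Answer: 0 1 0
0 1 0
0 1 0

Derivation:
After press 1 at (0,0):
1 0 0
0 0 1
1 0 0

After press 2 at (0,1):
0 1 1
0 1 1
1 0 0

After press 3 at (1,2):
0 1 0
0 0 0
1 0 1

After press 4 at (2,1):
0 1 0
0 1 0
0 1 0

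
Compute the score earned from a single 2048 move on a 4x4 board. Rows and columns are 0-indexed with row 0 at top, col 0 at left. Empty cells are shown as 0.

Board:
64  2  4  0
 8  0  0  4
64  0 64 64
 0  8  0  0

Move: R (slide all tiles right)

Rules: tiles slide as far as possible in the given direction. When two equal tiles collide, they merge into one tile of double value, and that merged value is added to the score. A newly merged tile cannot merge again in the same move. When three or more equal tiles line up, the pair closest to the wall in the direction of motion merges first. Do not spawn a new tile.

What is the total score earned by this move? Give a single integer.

Answer: 128

Derivation:
Slide right:
row 0: [64, 2, 4, 0] -> [0, 64, 2, 4]  score +0 (running 0)
row 1: [8, 0, 0, 4] -> [0, 0, 8, 4]  score +0 (running 0)
row 2: [64, 0, 64, 64] -> [0, 0, 64, 128]  score +128 (running 128)
row 3: [0, 8, 0, 0] -> [0, 0, 0, 8]  score +0 (running 128)
Board after move:
  0  64   2   4
  0   0   8   4
  0   0  64 128
  0   0   0   8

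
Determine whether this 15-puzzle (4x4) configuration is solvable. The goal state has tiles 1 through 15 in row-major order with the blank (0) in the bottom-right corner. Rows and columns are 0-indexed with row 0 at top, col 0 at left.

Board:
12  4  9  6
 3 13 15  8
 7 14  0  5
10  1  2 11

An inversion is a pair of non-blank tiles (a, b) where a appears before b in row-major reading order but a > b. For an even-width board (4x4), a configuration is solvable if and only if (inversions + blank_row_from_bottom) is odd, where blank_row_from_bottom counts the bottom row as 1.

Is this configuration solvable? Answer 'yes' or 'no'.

Answer: no

Derivation:
Inversions: 58
Blank is in row 2 (0-indexed from top), which is row 2 counting from the bottom (bottom = 1).
58 + 2 = 60, which is even, so the puzzle is not solvable.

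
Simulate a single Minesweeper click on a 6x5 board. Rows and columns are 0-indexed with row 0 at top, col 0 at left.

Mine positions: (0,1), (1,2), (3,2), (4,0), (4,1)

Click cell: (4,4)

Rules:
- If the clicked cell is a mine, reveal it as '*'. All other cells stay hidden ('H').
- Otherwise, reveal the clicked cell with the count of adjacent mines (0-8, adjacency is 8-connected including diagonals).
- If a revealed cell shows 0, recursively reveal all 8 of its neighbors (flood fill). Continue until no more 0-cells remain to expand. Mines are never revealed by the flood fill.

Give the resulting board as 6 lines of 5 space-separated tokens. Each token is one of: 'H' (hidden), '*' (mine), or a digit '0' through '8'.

H H H 1 0
H H H 1 0
H H H 2 0
H H H 1 0
H H 2 1 0
H H 1 0 0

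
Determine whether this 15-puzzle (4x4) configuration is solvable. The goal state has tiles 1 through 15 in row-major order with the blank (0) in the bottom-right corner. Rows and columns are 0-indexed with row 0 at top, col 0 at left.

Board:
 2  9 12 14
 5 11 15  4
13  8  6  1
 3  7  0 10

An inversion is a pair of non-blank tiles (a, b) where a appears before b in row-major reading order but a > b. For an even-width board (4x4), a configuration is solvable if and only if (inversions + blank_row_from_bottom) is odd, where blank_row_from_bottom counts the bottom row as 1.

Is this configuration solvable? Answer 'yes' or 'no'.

Inversions: 59
Blank is in row 3 (0-indexed from top), which is row 1 counting from the bottom (bottom = 1).
59 + 1 = 60, which is even, so the puzzle is not solvable.

Answer: no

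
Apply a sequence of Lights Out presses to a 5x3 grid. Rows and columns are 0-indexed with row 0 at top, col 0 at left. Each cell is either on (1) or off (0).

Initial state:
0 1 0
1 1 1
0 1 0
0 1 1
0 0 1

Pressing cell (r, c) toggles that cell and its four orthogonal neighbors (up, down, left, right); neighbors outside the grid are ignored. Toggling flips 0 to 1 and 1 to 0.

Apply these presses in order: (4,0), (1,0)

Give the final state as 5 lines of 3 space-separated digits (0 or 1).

Answer: 1 1 0
0 0 1
1 1 0
1 1 1
1 1 1

Derivation:
After press 1 at (4,0):
0 1 0
1 1 1
0 1 0
1 1 1
1 1 1

After press 2 at (1,0):
1 1 0
0 0 1
1 1 0
1 1 1
1 1 1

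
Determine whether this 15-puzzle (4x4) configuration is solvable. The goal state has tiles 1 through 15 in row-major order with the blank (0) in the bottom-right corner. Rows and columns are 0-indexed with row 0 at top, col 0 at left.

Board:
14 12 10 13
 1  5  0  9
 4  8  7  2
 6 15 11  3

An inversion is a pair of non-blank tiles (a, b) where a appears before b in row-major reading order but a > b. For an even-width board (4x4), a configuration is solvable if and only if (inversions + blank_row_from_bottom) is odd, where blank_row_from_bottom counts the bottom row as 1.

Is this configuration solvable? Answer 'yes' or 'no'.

Answer: no

Derivation:
Inversions: 65
Blank is in row 1 (0-indexed from top), which is row 3 counting from the bottom (bottom = 1).
65 + 3 = 68, which is even, so the puzzle is not solvable.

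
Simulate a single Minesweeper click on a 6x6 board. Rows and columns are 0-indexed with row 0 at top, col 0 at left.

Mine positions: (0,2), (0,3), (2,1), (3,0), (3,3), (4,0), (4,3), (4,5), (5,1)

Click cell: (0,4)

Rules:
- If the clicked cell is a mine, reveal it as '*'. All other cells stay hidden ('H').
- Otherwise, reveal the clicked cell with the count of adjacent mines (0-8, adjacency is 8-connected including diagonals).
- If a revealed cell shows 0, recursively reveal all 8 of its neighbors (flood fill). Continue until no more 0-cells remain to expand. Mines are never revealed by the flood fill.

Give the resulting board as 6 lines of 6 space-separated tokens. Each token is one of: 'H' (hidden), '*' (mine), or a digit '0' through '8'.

H H H H 1 H
H H H H H H
H H H H H H
H H H H H H
H H H H H H
H H H H H H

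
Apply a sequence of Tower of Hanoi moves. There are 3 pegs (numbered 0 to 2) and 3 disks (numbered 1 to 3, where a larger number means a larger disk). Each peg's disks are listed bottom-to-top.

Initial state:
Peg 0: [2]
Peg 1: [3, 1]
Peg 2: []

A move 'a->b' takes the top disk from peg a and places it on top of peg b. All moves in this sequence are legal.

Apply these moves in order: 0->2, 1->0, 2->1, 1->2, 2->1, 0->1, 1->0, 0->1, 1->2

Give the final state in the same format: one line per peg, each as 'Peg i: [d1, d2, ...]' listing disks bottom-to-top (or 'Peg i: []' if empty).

After move 1 (0->2):
Peg 0: []
Peg 1: [3, 1]
Peg 2: [2]

After move 2 (1->0):
Peg 0: [1]
Peg 1: [3]
Peg 2: [2]

After move 3 (2->1):
Peg 0: [1]
Peg 1: [3, 2]
Peg 2: []

After move 4 (1->2):
Peg 0: [1]
Peg 1: [3]
Peg 2: [2]

After move 5 (2->1):
Peg 0: [1]
Peg 1: [3, 2]
Peg 2: []

After move 6 (0->1):
Peg 0: []
Peg 1: [3, 2, 1]
Peg 2: []

After move 7 (1->0):
Peg 0: [1]
Peg 1: [3, 2]
Peg 2: []

After move 8 (0->1):
Peg 0: []
Peg 1: [3, 2, 1]
Peg 2: []

After move 9 (1->2):
Peg 0: []
Peg 1: [3, 2]
Peg 2: [1]

Answer: Peg 0: []
Peg 1: [3, 2]
Peg 2: [1]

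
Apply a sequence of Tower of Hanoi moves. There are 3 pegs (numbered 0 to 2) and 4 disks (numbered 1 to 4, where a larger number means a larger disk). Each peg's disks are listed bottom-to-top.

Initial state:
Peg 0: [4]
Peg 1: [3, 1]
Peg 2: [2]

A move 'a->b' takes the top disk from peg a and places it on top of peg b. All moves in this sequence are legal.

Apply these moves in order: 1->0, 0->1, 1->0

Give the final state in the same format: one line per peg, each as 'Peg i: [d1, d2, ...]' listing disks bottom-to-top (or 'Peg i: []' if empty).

After move 1 (1->0):
Peg 0: [4, 1]
Peg 1: [3]
Peg 2: [2]

After move 2 (0->1):
Peg 0: [4]
Peg 1: [3, 1]
Peg 2: [2]

After move 3 (1->0):
Peg 0: [4, 1]
Peg 1: [3]
Peg 2: [2]

Answer: Peg 0: [4, 1]
Peg 1: [3]
Peg 2: [2]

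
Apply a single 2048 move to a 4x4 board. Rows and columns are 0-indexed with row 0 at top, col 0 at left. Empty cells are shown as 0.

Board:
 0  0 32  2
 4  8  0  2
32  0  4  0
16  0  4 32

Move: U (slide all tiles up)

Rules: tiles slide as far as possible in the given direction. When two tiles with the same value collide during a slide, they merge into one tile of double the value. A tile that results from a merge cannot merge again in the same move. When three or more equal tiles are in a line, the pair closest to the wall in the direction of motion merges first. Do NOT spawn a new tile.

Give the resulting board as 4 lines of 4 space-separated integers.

Answer:  4  8 32  4
32  0  8 32
16  0  0  0
 0  0  0  0

Derivation:
Slide up:
col 0: [0, 4, 32, 16] -> [4, 32, 16, 0]
col 1: [0, 8, 0, 0] -> [8, 0, 0, 0]
col 2: [32, 0, 4, 4] -> [32, 8, 0, 0]
col 3: [2, 2, 0, 32] -> [4, 32, 0, 0]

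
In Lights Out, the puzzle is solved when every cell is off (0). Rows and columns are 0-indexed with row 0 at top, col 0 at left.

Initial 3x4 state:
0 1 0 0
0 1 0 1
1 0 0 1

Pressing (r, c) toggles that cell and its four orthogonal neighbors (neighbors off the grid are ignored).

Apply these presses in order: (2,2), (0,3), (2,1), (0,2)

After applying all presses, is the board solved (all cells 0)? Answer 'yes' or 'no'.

After press 1 at (2,2):
0 1 0 0
0 1 1 1
1 1 1 0

After press 2 at (0,3):
0 1 1 1
0 1 1 0
1 1 1 0

After press 3 at (2,1):
0 1 1 1
0 0 1 0
0 0 0 0

After press 4 at (0,2):
0 0 0 0
0 0 0 0
0 0 0 0

Lights still on: 0

Answer: yes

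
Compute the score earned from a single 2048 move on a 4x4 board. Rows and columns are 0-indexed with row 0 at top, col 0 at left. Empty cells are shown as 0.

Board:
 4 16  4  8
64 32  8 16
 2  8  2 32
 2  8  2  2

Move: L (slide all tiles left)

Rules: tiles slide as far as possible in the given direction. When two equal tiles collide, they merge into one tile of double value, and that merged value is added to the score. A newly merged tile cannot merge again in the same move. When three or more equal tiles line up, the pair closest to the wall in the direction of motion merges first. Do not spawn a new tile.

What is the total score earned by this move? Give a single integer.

Answer: 4

Derivation:
Slide left:
row 0: [4, 16, 4, 8] -> [4, 16, 4, 8]  score +0 (running 0)
row 1: [64, 32, 8, 16] -> [64, 32, 8, 16]  score +0 (running 0)
row 2: [2, 8, 2, 32] -> [2, 8, 2, 32]  score +0 (running 0)
row 3: [2, 8, 2, 2] -> [2, 8, 4, 0]  score +4 (running 4)
Board after move:
 4 16  4  8
64 32  8 16
 2  8  2 32
 2  8  4  0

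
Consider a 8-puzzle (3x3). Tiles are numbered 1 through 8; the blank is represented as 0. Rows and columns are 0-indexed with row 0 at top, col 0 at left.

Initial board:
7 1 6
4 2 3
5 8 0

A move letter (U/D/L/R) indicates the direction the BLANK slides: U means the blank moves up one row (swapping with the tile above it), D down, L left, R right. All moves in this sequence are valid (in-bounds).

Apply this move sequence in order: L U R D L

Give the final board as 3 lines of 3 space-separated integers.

Answer: 7 1 6
4 3 8
5 0 2

Derivation:
After move 1 (L):
7 1 6
4 2 3
5 0 8

After move 2 (U):
7 1 6
4 0 3
5 2 8

After move 3 (R):
7 1 6
4 3 0
5 2 8

After move 4 (D):
7 1 6
4 3 8
5 2 0

After move 5 (L):
7 1 6
4 3 8
5 0 2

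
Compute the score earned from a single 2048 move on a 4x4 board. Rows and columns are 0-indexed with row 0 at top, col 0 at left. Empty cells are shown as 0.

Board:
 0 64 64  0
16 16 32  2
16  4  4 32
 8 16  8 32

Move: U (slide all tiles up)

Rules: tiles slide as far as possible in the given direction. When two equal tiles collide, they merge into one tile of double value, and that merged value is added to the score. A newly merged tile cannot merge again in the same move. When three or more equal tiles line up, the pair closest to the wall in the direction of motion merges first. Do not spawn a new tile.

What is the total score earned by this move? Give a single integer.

Slide up:
col 0: [0, 16, 16, 8] -> [32, 8, 0, 0]  score +32 (running 32)
col 1: [64, 16, 4, 16] -> [64, 16, 4, 16]  score +0 (running 32)
col 2: [64, 32, 4, 8] -> [64, 32, 4, 8]  score +0 (running 32)
col 3: [0, 2, 32, 32] -> [2, 64, 0, 0]  score +64 (running 96)
Board after move:
32 64 64  2
 8 16 32 64
 0  4  4  0
 0 16  8  0

Answer: 96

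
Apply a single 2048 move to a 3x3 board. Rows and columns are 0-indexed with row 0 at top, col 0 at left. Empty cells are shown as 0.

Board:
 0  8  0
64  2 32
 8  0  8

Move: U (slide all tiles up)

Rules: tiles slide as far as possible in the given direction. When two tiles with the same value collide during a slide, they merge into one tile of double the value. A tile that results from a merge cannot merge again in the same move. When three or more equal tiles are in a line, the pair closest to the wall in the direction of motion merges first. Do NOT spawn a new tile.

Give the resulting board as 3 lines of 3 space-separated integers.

Slide up:
col 0: [0, 64, 8] -> [64, 8, 0]
col 1: [8, 2, 0] -> [8, 2, 0]
col 2: [0, 32, 8] -> [32, 8, 0]

Answer: 64  8 32
 8  2  8
 0  0  0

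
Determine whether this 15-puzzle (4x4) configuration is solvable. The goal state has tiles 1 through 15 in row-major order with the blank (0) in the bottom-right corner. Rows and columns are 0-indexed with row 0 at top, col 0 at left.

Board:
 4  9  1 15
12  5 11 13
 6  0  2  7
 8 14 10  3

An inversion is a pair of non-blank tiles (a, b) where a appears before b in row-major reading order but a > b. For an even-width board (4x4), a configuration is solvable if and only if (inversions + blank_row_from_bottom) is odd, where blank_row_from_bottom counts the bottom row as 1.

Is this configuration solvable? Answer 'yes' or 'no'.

Answer: no

Derivation:
Inversions: 50
Blank is in row 2 (0-indexed from top), which is row 2 counting from the bottom (bottom = 1).
50 + 2 = 52, which is even, so the puzzle is not solvable.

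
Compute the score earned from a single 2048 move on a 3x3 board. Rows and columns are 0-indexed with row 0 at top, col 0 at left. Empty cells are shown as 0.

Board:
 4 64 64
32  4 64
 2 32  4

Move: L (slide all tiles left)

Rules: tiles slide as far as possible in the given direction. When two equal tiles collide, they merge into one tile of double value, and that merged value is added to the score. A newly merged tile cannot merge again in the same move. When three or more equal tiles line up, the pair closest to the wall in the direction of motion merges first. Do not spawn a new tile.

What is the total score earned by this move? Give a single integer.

Slide left:
row 0: [4, 64, 64] -> [4, 128, 0]  score +128 (running 128)
row 1: [32, 4, 64] -> [32, 4, 64]  score +0 (running 128)
row 2: [2, 32, 4] -> [2, 32, 4]  score +0 (running 128)
Board after move:
  4 128   0
 32   4  64
  2  32   4

Answer: 128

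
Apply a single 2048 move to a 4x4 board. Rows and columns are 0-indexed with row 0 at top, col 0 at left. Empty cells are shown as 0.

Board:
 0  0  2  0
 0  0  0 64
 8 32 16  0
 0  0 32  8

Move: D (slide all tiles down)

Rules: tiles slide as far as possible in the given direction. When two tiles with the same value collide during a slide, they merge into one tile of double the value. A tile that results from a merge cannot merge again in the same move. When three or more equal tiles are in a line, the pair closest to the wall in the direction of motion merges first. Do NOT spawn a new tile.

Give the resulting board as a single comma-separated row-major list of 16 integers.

Slide down:
col 0: [0, 0, 8, 0] -> [0, 0, 0, 8]
col 1: [0, 0, 32, 0] -> [0, 0, 0, 32]
col 2: [2, 0, 16, 32] -> [0, 2, 16, 32]
col 3: [0, 64, 0, 8] -> [0, 0, 64, 8]

Answer: 0, 0, 0, 0, 0, 0, 2, 0, 0, 0, 16, 64, 8, 32, 32, 8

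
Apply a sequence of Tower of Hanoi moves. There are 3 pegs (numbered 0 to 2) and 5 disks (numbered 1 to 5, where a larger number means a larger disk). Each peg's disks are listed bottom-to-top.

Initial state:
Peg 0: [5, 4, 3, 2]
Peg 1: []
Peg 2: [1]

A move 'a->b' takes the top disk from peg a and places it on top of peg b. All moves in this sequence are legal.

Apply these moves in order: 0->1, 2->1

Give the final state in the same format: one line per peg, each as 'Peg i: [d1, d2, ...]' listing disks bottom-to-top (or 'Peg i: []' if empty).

Answer: Peg 0: [5, 4, 3]
Peg 1: [2, 1]
Peg 2: []

Derivation:
After move 1 (0->1):
Peg 0: [5, 4, 3]
Peg 1: [2]
Peg 2: [1]

After move 2 (2->1):
Peg 0: [5, 4, 3]
Peg 1: [2, 1]
Peg 2: []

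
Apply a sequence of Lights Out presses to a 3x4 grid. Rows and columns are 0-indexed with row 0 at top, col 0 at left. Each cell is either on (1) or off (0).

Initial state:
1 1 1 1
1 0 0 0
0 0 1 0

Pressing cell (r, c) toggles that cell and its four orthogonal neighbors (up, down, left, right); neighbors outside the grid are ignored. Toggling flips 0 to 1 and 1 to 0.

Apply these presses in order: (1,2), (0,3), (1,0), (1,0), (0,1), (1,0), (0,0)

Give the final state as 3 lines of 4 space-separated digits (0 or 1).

After press 1 at (1,2):
1 1 0 1
1 1 1 1
0 0 0 0

After press 2 at (0,3):
1 1 1 0
1 1 1 0
0 0 0 0

After press 3 at (1,0):
0 1 1 0
0 0 1 0
1 0 0 0

After press 4 at (1,0):
1 1 1 0
1 1 1 0
0 0 0 0

After press 5 at (0,1):
0 0 0 0
1 0 1 0
0 0 0 0

After press 6 at (1,0):
1 0 0 0
0 1 1 0
1 0 0 0

After press 7 at (0,0):
0 1 0 0
1 1 1 0
1 0 0 0

Answer: 0 1 0 0
1 1 1 0
1 0 0 0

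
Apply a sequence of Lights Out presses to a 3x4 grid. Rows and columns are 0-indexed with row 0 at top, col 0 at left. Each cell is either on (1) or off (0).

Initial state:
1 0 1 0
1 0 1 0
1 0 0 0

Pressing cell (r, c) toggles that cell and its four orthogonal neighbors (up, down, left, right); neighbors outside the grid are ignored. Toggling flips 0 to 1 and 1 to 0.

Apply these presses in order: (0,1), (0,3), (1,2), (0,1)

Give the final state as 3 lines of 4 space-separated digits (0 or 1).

Answer: 1 0 1 1
1 1 0 0
1 0 1 0

Derivation:
After press 1 at (0,1):
0 1 0 0
1 1 1 0
1 0 0 0

After press 2 at (0,3):
0 1 1 1
1 1 1 1
1 0 0 0

After press 3 at (1,2):
0 1 0 1
1 0 0 0
1 0 1 0

After press 4 at (0,1):
1 0 1 1
1 1 0 0
1 0 1 0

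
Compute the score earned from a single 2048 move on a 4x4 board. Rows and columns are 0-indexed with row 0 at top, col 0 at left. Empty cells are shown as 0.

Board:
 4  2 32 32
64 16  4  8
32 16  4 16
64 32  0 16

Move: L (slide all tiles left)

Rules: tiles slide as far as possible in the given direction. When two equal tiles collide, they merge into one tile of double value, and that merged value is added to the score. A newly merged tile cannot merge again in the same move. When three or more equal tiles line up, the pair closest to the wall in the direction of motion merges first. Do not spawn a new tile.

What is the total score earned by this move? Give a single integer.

Slide left:
row 0: [4, 2, 32, 32] -> [4, 2, 64, 0]  score +64 (running 64)
row 1: [64, 16, 4, 8] -> [64, 16, 4, 8]  score +0 (running 64)
row 2: [32, 16, 4, 16] -> [32, 16, 4, 16]  score +0 (running 64)
row 3: [64, 32, 0, 16] -> [64, 32, 16, 0]  score +0 (running 64)
Board after move:
 4  2 64  0
64 16  4  8
32 16  4 16
64 32 16  0

Answer: 64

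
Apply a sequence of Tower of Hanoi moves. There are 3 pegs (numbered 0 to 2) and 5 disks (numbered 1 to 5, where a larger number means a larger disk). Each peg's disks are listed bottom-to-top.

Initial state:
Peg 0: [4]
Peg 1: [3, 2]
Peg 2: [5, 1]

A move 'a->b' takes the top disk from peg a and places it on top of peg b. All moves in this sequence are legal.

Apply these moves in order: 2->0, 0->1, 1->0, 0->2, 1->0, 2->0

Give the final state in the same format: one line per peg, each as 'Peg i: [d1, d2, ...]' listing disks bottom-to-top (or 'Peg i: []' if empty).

After move 1 (2->0):
Peg 0: [4, 1]
Peg 1: [3, 2]
Peg 2: [5]

After move 2 (0->1):
Peg 0: [4]
Peg 1: [3, 2, 1]
Peg 2: [5]

After move 3 (1->0):
Peg 0: [4, 1]
Peg 1: [3, 2]
Peg 2: [5]

After move 4 (0->2):
Peg 0: [4]
Peg 1: [3, 2]
Peg 2: [5, 1]

After move 5 (1->0):
Peg 0: [4, 2]
Peg 1: [3]
Peg 2: [5, 1]

After move 6 (2->0):
Peg 0: [4, 2, 1]
Peg 1: [3]
Peg 2: [5]

Answer: Peg 0: [4, 2, 1]
Peg 1: [3]
Peg 2: [5]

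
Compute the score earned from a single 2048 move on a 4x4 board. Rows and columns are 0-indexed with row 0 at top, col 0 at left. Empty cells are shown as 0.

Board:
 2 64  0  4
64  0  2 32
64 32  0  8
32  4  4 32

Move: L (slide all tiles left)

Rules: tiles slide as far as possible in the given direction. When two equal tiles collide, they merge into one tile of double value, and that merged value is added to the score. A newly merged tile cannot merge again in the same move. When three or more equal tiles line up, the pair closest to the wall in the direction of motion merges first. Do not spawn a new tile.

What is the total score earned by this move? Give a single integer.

Answer: 8

Derivation:
Slide left:
row 0: [2, 64, 0, 4] -> [2, 64, 4, 0]  score +0 (running 0)
row 1: [64, 0, 2, 32] -> [64, 2, 32, 0]  score +0 (running 0)
row 2: [64, 32, 0, 8] -> [64, 32, 8, 0]  score +0 (running 0)
row 3: [32, 4, 4, 32] -> [32, 8, 32, 0]  score +8 (running 8)
Board after move:
 2 64  4  0
64  2 32  0
64 32  8  0
32  8 32  0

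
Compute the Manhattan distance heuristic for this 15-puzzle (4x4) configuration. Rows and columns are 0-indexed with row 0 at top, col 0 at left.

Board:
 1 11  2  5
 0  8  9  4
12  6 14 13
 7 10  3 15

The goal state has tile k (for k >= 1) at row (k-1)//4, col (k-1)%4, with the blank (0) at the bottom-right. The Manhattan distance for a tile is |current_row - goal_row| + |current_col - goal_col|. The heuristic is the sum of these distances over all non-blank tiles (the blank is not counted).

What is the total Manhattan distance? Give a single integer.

Tile 1: at (0,0), goal (0,0), distance |0-0|+|0-0| = 0
Tile 11: at (0,1), goal (2,2), distance |0-2|+|1-2| = 3
Tile 2: at (0,2), goal (0,1), distance |0-0|+|2-1| = 1
Tile 5: at (0,3), goal (1,0), distance |0-1|+|3-0| = 4
Tile 8: at (1,1), goal (1,3), distance |1-1|+|1-3| = 2
Tile 9: at (1,2), goal (2,0), distance |1-2|+|2-0| = 3
Tile 4: at (1,3), goal (0,3), distance |1-0|+|3-3| = 1
Tile 12: at (2,0), goal (2,3), distance |2-2|+|0-3| = 3
Tile 6: at (2,1), goal (1,1), distance |2-1|+|1-1| = 1
Tile 14: at (2,2), goal (3,1), distance |2-3|+|2-1| = 2
Tile 13: at (2,3), goal (3,0), distance |2-3|+|3-0| = 4
Tile 7: at (3,0), goal (1,2), distance |3-1|+|0-2| = 4
Tile 10: at (3,1), goal (2,1), distance |3-2|+|1-1| = 1
Tile 3: at (3,2), goal (0,2), distance |3-0|+|2-2| = 3
Tile 15: at (3,3), goal (3,2), distance |3-3|+|3-2| = 1
Sum: 0 + 3 + 1 + 4 + 2 + 3 + 1 + 3 + 1 + 2 + 4 + 4 + 1 + 3 + 1 = 33

Answer: 33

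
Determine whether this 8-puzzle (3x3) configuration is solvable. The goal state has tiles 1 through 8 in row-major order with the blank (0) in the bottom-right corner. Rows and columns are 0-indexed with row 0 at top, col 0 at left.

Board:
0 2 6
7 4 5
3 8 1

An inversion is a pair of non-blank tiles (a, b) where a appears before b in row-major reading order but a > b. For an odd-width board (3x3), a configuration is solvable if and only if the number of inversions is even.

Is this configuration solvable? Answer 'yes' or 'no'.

Inversions (pairs i<j in row-major order where tile[i] > tile[j] > 0): 15
15 is odd, so the puzzle is not solvable.

Answer: no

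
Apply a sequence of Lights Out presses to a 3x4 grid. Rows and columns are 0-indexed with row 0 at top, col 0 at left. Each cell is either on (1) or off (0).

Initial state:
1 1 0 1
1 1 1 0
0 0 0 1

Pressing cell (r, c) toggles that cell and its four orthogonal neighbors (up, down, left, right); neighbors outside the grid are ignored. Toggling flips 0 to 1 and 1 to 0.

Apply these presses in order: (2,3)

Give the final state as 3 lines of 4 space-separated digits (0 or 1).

After press 1 at (2,3):
1 1 0 1
1 1 1 1
0 0 1 0

Answer: 1 1 0 1
1 1 1 1
0 0 1 0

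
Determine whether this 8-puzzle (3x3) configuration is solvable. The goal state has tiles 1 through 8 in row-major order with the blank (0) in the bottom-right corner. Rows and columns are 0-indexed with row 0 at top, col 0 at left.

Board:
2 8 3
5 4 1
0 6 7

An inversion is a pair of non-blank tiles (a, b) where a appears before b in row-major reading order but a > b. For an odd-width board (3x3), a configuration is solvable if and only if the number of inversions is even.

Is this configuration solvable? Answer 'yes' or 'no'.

Answer: no

Derivation:
Inversions (pairs i<j in row-major order where tile[i] > tile[j] > 0): 11
11 is odd, so the puzzle is not solvable.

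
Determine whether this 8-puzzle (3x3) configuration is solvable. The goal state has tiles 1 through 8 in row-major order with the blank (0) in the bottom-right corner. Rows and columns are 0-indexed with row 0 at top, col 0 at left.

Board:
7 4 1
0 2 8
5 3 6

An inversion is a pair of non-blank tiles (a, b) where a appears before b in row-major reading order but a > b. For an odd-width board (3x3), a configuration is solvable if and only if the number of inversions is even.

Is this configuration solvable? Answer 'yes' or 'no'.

Answer: no

Derivation:
Inversions (pairs i<j in row-major order where tile[i] > tile[j] > 0): 13
13 is odd, so the puzzle is not solvable.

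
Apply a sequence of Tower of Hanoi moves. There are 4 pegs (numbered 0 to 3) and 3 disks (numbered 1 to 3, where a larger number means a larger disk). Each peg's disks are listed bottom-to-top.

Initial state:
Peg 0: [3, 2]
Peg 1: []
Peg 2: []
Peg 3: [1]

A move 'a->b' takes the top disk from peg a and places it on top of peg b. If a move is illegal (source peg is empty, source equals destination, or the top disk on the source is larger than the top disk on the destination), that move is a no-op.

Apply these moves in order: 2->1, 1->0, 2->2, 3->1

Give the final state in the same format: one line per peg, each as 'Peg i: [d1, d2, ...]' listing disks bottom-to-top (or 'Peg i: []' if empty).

Answer: Peg 0: [3, 2]
Peg 1: [1]
Peg 2: []
Peg 3: []

Derivation:
After move 1 (2->1):
Peg 0: [3, 2]
Peg 1: []
Peg 2: []
Peg 3: [1]

After move 2 (1->0):
Peg 0: [3, 2]
Peg 1: []
Peg 2: []
Peg 3: [1]

After move 3 (2->2):
Peg 0: [3, 2]
Peg 1: []
Peg 2: []
Peg 3: [1]

After move 4 (3->1):
Peg 0: [3, 2]
Peg 1: [1]
Peg 2: []
Peg 3: []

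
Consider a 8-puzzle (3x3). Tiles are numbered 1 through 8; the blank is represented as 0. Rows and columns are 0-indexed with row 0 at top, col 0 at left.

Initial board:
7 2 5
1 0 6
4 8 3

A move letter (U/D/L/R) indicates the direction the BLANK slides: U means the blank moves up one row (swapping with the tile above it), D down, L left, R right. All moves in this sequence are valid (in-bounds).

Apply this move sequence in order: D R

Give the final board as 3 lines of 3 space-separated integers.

After move 1 (D):
7 2 5
1 8 6
4 0 3

After move 2 (R):
7 2 5
1 8 6
4 3 0

Answer: 7 2 5
1 8 6
4 3 0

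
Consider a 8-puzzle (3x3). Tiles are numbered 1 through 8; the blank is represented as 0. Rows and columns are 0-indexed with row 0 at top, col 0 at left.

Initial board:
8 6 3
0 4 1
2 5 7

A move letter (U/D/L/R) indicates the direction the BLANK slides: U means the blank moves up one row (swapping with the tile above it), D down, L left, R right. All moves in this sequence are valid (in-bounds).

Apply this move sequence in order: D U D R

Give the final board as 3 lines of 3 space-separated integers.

Answer: 8 6 3
2 4 1
5 0 7

Derivation:
After move 1 (D):
8 6 3
2 4 1
0 5 7

After move 2 (U):
8 6 3
0 4 1
2 5 7

After move 3 (D):
8 6 3
2 4 1
0 5 7

After move 4 (R):
8 6 3
2 4 1
5 0 7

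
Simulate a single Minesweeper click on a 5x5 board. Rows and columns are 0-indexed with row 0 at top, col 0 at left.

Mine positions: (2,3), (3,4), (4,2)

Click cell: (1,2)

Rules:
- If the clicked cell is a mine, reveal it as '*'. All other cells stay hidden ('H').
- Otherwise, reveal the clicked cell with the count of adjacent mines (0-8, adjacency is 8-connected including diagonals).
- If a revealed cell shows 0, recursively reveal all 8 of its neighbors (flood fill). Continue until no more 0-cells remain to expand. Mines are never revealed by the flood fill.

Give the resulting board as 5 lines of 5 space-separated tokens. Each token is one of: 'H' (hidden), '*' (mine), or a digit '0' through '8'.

H H H H H
H H 1 H H
H H H H H
H H H H H
H H H H H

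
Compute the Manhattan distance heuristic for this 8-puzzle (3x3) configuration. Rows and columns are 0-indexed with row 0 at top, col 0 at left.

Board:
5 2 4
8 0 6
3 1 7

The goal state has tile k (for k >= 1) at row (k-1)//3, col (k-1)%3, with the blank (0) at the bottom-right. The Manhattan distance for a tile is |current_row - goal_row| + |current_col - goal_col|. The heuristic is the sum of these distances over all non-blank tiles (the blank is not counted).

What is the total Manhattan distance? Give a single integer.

Answer: 16

Derivation:
Tile 5: at (0,0), goal (1,1), distance |0-1|+|0-1| = 2
Tile 2: at (0,1), goal (0,1), distance |0-0|+|1-1| = 0
Tile 4: at (0,2), goal (1,0), distance |0-1|+|2-0| = 3
Tile 8: at (1,0), goal (2,1), distance |1-2|+|0-1| = 2
Tile 6: at (1,2), goal (1,2), distance |1-1|+|2-2| = 0
Tile 3: at (2,0), goal (0,2), distance |2-0|+|0-2| = 4
Tile 1: at (2,1), goal (0,0), distance |2-0|+|1-0| = 3
Tile 7: at (2,2), goal (2,0), distance |2-2|+|2-0| = 2
Sum: 2 + 0 + 3 + 2 + 0 + 4 + 3 + 2 = 16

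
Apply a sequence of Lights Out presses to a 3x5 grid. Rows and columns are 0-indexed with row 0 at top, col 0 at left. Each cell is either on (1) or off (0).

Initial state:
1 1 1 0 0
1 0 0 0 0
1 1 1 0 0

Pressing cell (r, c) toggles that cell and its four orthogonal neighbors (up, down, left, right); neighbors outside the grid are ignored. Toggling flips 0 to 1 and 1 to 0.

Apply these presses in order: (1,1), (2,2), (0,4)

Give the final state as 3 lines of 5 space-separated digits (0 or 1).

After press 1 at (1,1):
1 0 1 0 0
0 1 1 0 0
1 0 1 0 0

After press 2 at (2,2):
1 0 1 0 0
0 1 0 0 0
1 1 0 1 0

After press 3 at (0,4):
1 0 1 1 1
0 1 0 0 1
1 1 0 1 0

Answer: 1 0 1 1 1
0 1 0 0 1
1 1 0 1 0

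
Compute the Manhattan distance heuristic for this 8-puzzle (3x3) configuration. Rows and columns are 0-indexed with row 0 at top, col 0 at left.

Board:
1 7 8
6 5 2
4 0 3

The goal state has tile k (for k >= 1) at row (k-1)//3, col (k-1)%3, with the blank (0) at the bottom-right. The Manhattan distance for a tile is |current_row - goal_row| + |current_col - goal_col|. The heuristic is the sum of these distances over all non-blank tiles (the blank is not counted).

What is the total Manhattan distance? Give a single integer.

Tile 1: (0,0)->(0,0) = 0
Tile 7: (0,1)->(2,0) = 3
Tile 8: (0,2)->(2,1) = 3
Tile 6: (1,0)->(1,2) = 2
Tile 5: (1,1)->(1,1) = 0
Tile 2: (1,2)->(0,1) = 2
Tile 4: (2,0)->(1,0) = 1
Tile 3: (2,2)->(0,2) = 2
Sum: 0 + 3 + 3 + 2 + 0 + 2 + 1 + 2 = 13

Answer: 13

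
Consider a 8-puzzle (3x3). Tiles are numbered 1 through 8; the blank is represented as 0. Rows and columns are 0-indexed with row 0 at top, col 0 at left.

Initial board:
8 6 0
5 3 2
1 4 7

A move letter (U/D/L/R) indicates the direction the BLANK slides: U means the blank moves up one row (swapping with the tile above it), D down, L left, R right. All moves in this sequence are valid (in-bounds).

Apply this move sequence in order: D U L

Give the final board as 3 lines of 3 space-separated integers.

After move 1 (D):
8 6 2
5 3 0
1 4 7

After move 2 (U):
8 6 0
5 3 2
1 4 7

After move 3 (L):
8 0 6
5 3 2
1 4 7

Answer: 8 0 6
5 3 2
1 4 7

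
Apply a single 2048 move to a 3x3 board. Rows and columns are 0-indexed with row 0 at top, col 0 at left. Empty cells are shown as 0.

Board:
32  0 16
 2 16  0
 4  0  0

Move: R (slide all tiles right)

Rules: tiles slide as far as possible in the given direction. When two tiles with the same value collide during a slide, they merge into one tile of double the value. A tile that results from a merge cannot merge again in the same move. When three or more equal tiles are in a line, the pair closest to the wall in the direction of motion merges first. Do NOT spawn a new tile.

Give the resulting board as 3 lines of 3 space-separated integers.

Answer:  0 32 16
 0  2 16
 0  0  4

Derivation:
Slide right:
row 0: [32, 0, 16] -> [0, 32, 16]
row 1: [2, 16, 0] -> [0, 2, 16]
row 2: [4, 0, 0] -> [0, 0, 4]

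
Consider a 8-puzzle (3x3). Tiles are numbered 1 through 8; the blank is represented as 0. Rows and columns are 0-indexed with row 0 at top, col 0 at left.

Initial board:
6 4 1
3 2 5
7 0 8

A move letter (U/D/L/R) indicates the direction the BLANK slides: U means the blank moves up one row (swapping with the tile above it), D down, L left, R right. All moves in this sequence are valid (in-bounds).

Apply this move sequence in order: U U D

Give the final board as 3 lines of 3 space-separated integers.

After move 1 (U):
6 4 1
3 0 5
7 2 8

After move 2 (U):
6 0 1
3 4 5
7 2 8

After move 3 (D):
6 4 1
3 0 5
7 2 8

Answer: 6 4 1
3 0 5
7 2 8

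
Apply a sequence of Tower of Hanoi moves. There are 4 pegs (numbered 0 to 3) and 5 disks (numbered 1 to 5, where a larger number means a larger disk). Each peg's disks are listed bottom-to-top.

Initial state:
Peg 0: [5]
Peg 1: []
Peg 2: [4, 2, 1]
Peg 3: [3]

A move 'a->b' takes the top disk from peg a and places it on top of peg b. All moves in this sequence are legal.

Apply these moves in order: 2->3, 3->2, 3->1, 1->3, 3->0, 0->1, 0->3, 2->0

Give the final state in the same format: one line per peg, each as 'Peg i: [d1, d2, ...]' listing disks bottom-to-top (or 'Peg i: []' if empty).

Answer: Peg 0: [1]
Peg 1: [3]
Peg 2: [4, 2]
Peg 3: [5]

Derivation:
After move 1 (2->3):
Peg 0: [5]
Peg 1: []
Peg 2: [4, 2]
Peg 3: [3, 1]

After move 2 (3->2):
Peg 0: [5]
Peg 1: []
Peg 2: [4, 2, 1]
Peg 3: [3]

After move 3 (3->1):
Peg 0: [5]
Peg 1: [3]
Peg 2: [4, 2, 1]
Peg 3: []

After move 4 (1->3):
Peg 0: [5]
Peg 1: []
Peg 2: [4, 2, 1]
Peg 3: [3]

After move 5 (3->0):
Peg 0: [5, 3]
Peg 1: []
Peg 2: [4, 2, 1]
Peg 3: []

After move 6 (0->1):
Peg 0: [5]
Peg 1: [3]
Peg 2: [4, 2, 1]
Peg 3: []

After move 7 (0->3):
Peg 0: []
Peg 1: [3]
Peg 2: [4, 2, 1]
Peg 3: [5]

After move 8 (2->0):
Peg 0: [1]
Peg 1: [3]
Peg 2: [4, 2]
Peg 3: [5]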